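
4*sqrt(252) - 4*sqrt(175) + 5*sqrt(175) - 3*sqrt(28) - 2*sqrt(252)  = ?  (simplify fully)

4*sqrt(252) = 24*sqrt(7); 4*sqrt(175) = 20*sqrt(7); 5*sqrt(175) = 25*sqrt(7); 3*sqrt(28) = 6*sqrt(7); 2*sqrt(252) = 12*sqrt(7)
Combine: (24 - 20 + 25 - 6 - 12)·sqrt(7) = 11*sqrt(7)

11*sqrt(7)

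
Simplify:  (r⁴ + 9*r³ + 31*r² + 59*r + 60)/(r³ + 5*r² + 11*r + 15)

r + 4

Factor: r⁴ + 9*r³ + 31*r² + 59*r + 60 = (r² + 2*r + 5)·(r + 4)·(r + 3);  r³ + 5*r² + 11*r + 15 = (r + 3)·(r² + 2*r + 5)
Cancel the common factors (r² + 2*r + 5), (r + 3).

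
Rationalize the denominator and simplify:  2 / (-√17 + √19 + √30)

Group as (√19 + √30) - √17; multiply by (√19 + √30) + √17, then rationalise the remaining surd.

(-16*√17 + 3*√30 + 14*√19 + √9690)/314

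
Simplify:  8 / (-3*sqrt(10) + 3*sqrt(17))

Multiply numerator and denominator by 3*sqrt(10) + 3*sqrt(17).
Denominator becomes 63; numerator becomes 24*sqrt(10) + 24*sqrt(17).

(8*sqrt(10) + 8*sqrt(17))/21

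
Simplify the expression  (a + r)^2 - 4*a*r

(a - r)^2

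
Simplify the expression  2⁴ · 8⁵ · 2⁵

2⁴ = 2^4; 8⁵ = 2^15; 2⁵ = 2^5
Combine exponents: 2^24

2^24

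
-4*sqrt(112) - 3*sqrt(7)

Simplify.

4*sqrt(112) = 16*sqrt(7); 3*sqrt(7) = 3*sqrt(7)
Combine: (-16 - 3)·sqrt(7) = -19*sqrt(7)

-19*sqrt(7)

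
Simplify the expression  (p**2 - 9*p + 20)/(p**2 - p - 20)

(p - 4)/(p + 4)

Factor: p**2 - 9*p + 20 = (p - 4)*(p - 5);  p**2 - p - 20 = (p - 5)*(p + 4)
Cancel the common factor (p - 5).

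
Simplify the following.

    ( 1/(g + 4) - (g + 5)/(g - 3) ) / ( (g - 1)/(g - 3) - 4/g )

Numerator: 1/(g + 4) - (g + 5)/(g - 3) = (-g^2 - 8*g - 23)/(g^2 + g - 12)
Denominator: (g - 1)/(g - 3) - 4/g = (g^2 - 5*g + 12)/(g^2 - 3*g)
Divide: ((-g^2 - 8*g - 23)/(g^2 + g - 12)) · ((g^2 - 3*g)/(g^2 - 5*g + 12)) = (-g^3 - 8*g^2 - 23*g)/(g^3 - g^2 - 8*g + 48)

(-g^3 - 8*g^2 - 23*g)/(g^3 - g^2 - 8*g + 48)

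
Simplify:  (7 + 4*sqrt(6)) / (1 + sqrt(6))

Multiply numerator and denominator by -sqrt(6) + 1.
Denominator becomes -5; numerator becomes -17 - 3*sqrt(6).

(3*sqrt(6) + 17)/5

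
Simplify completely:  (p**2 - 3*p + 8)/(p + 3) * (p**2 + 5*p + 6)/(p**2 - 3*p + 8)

p + 2

Factor: p**2 + 5*p + 6 = (p + 2)*(p + 3)
Cancel the common factors (p**2 - 3*p + 8), (p + 3).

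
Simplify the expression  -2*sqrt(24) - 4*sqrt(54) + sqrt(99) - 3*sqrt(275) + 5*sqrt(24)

-12*sqrt(11) - 6*sqrt(6)

2*sqrt(24) = 4*sqrt(6); 4*sqrt(54) = 12*sqrt(6); sqrt(99) = 3*sqrt(11); 3*sqrt(275) = 15*sqrt(11); 5*sqrt(24) = 10*sqrt(6)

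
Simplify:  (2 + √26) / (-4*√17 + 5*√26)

(4*√17 + 5*√26 + 2*√442 + 65)/189

Multiply numerator and denominator by 4*√17 + 5*√26.
Denominator becomes 378; numerator becomes 8*√17 + 10*√26 + 4*√442 + 130.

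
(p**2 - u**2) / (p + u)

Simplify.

Factor p**2 - u**2 and cancel (p + u).

p - u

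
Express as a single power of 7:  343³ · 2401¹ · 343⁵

7^28

343³ = 7^9; 2401¹ = 7^4; 343⁵ = 7^15
Combine exponents: 7^28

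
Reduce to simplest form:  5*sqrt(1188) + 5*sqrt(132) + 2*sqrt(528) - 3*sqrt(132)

42*sqrt(33)

5*sqrt(1188) = 30*sqrt(33); 5*sqrt(132) = 10*sqrt(33); 2*sqrt(528) = 8*sqrt(33); 3*sqrt(132) = 6*sqrt(33)
Combine: (30 + 10 + 8 - 6)·sqrt(33) = 42*sqrt(33)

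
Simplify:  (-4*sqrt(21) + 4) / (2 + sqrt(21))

(-92 + 12*sqrt(21))/17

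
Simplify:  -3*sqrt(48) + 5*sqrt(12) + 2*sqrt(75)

3*sqrt(48) = 12*sqrt(3); 5*sqrt(12) = 10*sqrt(3); 2*sqrt(75) = 10*sqrt(3)
Combine: (-12 + 10 + 10)·sqrt(3) = 8*sqrt(3)

8*sqrt(3)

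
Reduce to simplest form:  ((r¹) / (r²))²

Inside the bracket: (r^-1)
Raise to the power 2: (r^-2)

r^(-2)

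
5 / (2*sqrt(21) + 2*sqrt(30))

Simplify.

(-5*sqrt(21) + 5*sqrt(30))/18

Multiply numerator and denominator by -2*sqrt(30) + 2*sqrt(21).
Denominator becomes -36; numerator becomes -10*sqrt(30) + 10*sqrt(21).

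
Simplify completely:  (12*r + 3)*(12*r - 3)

Difference of squares with P = 12*r, Q = 3.

144*r**2 - 9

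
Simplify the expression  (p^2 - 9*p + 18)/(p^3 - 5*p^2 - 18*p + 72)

Factor: p^2 - 9*p + 18 = (p - 3)*(p - 6);  p^3 - 5*p^2 - 18*p + 72 = (p - 3)*(p - 6)*(p + 4)
Cancel the common factors (p - 3), (p - 6).

1/(p + 4)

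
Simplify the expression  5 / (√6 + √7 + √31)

Group as (√7 + √31) + √6; multiply by (√7 + √31) - √6, then rationalise the remaining surd.

(-75*√7 - 80*√6 + 5*√1302 + 45*√31)/78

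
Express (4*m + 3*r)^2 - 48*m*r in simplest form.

(4*m - 3*r)^2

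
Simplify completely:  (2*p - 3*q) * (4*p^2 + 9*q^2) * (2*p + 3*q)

16*p^4 - 81*q^4

((2*p)+(3*q))((2*p)-(3*q)) = 4*p^2 - 9*q^2; continue pairing.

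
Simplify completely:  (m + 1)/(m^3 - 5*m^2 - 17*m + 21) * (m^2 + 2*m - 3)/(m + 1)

1/(m - 7)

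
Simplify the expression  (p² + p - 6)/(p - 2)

Factor: p² + p - 6 = (p + 3)·(p - 2)
Cancel the common factor (p - 2).

p + 3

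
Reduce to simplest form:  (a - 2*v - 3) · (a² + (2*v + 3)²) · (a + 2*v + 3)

Pair the conjugate factors: (a+(2*v + 3))(a-(2*v + 3)) = a² - 4*v² - 12*v - 9, then repeat with the next factor.

a⁴ - 16*v⁴ - 96*v³ - 216*v² - 216*v - 81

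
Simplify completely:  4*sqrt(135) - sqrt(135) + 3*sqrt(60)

15*sqrt(15)

4*sqrt(135) = 12*sqrt(15); sqrt(135) = 3*sqrt(15); 3*sqrt(60) = 6*sqrt(15)
Combine: (12 - 3 + 6)·sqrt(15) = 15*sqrt(15)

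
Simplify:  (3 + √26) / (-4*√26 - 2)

Multiply numerator and denominator by -2 + 4*√26.
Denominator becomes -412; numerator becomes 10*√26 + 98.

(-49 - 5*√26)/206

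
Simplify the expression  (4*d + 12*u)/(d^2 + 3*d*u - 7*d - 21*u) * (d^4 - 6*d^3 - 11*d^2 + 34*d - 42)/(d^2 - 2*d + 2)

Factor: 4*d + 12*u = 4*(d + 3*u);  d^2 + 3*d*u - 7*d - 21*u = (d - 7)*(d + 3*u);  d^4 - 6*d^3 - 11*d^2 + 34*d - 42 = (d - 7)*(d^2 - 2*d + 2)*(d + 3)
Cancel the common factors (d^2 - 2*d + 2), (d + 3*u), (d - 7).

4*d + 12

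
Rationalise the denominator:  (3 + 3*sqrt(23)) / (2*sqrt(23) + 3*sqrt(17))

Multiply numerator and denominator by -3*sqrt(17) + 2*sqrt(23).
Denominator becomes -61; numerator becomes -9*sqrt(391) - 9*sqrt(17) + 6*sqrt(23) + 138.

(-138 - 6*sqrt(23) + 9*sqrt(17) + 9*sqrt(391))/61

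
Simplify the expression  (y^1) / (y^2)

Quotient: (y^-1)

1/y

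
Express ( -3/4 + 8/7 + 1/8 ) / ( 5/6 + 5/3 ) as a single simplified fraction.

Numerator: -3/4 + 8/7 + 1/8 = 29/56
Denominator: 5/6 + 5/3 = 5/2
Divide: (29/56) · (2/5) = 29/140

29/140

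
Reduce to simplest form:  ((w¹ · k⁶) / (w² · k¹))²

k^10/w²

Inside the bracket: (w^-1) · k⁵
Raise to the power 2: (w^-2) · k^10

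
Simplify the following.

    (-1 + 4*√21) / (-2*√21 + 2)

Multiply numerator and denominator by 2 + 2*√21.
Denominator becomes -80; numerator becomes 6*√21 + 166.

(-83 - 3*√21)/40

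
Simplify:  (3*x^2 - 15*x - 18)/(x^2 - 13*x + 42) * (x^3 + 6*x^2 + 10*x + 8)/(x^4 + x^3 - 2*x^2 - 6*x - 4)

(3*x + 12)/(x^2 - 9*x + 14)

Factor: 3*x^2 - 15*x - 18 = 3*(x - 6)*(x + 1);  x^2 - 13*x + 42 = (x - 6)*(x - 7);  x^3 + 6*x^2 + 10*x + 8 = (x + 4)*(x^2 + 2*x + 2);  x^4 + x^3 - 2*x^2 - 6*x - 4 = (x + 1)*(x^2 + 2*x + 2)*(x - 2)
Cancel the common factors (x^2 + 2*x + 2), (x + 1), (x - 6).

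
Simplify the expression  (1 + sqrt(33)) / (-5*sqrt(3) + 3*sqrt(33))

(5*sqrt(3) + 3*sqrt(33) + 15*sqrt(11) + 99)/222

Multiply numerator and denominator by 5*sqrt(3) + 3*sqrt(33).
Denominator becomes 222; numerator becomes 5*sqrt(3) + 3*sqrt(33) + 15*sqrt(11) + 99.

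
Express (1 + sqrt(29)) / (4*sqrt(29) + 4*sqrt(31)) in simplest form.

(-29 - sqrt(29) + sqrt(31) + sqrt(899))/8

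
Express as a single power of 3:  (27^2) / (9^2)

3^2

27^2 = 3^6; 9^2 = 3^4
Combine exponents: 3^2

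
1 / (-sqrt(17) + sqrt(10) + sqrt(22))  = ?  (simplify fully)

(-15*sqrt(17) + 5*sqrt(22) + 29*sqrt(10) + 4*sqrt(935))/655

Group as (sqrt(10) + sqrt(22)) - sqrt(17); multiply by (sqrt(10) + sqrt(22)) + sqrt(17), then rationalise the remaining surd.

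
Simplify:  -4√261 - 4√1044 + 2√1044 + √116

-22*√29

4√261 = 12*√29; 4√1044 = 24*√29; 2√1044 = 12*√29; √116 = 2*√29
Combine: (-12 - 24 + 12 + 2)·√29 = -22*√29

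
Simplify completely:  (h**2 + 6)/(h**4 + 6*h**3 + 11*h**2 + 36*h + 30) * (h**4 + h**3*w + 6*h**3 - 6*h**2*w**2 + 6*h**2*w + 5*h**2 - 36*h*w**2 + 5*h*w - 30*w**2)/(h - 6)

(h**2 + h*w - 6*w**2)/(h - 6)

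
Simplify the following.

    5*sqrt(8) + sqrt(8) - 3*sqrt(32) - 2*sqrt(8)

5*sqrt(8) = 10*sqrt(2); sqrt(8) = 2*sqrt(2); 3*sqrt(32) = 12*sqrt(2); 2*sqrt(8) = 4*sqrt(2)
Combine: (10 + 2 - 12 - 4)·sqrt(2) = -4*sqrt(2)

-4*sqrt(2)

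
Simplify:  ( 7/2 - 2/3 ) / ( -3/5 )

Numerator: 7/2 - 2/3 = 17/6
Denominator: -3/5 = -3/5
Divide: (17/6) · (-5/3) = -85/18

-85/18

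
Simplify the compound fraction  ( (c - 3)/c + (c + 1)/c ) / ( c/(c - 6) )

Numerator: (c - 3)/c + (c + 1)/c = (2*c - 2)/c
Denominator: c/(c - 6) = c/(c - 6)
Divide: ((2*c - 2)/c) · ((c - 6)/c) = (2*c^2 - 14*c + 12)/c^2

(2*c^2 - 14*c + 12)/c^2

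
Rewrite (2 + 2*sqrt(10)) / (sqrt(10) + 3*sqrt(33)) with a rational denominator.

Multiply numerator and denominator by -3*sqrt(33) + sqrt(10).
Denominator becomes -287; numerator becomes -6*sqrt(330) - 6*sqrt(33) + 2*sqrt(10) + 20.

(-20 - 2*sqrt(10) + 6*sqrt(33) + 6*sqrt(330))/287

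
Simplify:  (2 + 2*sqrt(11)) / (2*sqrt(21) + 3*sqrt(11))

Multiply numerator and denominator by -2*sqrt(21) + 3*sqrt(11).
Denominator becomes 15; numerator becomes -4*sqrt(231) - 4*sqrt(21) + 6*sqrt(11) + 66.

(-4*sqrt(231) - 4*sqrt(21) + 6*sqrt(11) + 66)/15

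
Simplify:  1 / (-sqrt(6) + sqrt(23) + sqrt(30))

(-47*sqrt(6) - sqrt(30) + 13*sqrt(23) + 12*sqrt(115))/551

Group as (sqrt(23) + sqrt(30)) - sqrt(6); multiply by (sqrt(23) + sqrt(30)) + sqrt(6), then rationalise the remaining surd.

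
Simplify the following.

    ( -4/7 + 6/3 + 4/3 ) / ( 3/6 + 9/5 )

Numerator: -4/7 + 6/3 + 4/3 = 58/21
Denominator: 3/6 + 9/5 = 23/10
Divide: (58/21) · (10/23) = 580/483

580/483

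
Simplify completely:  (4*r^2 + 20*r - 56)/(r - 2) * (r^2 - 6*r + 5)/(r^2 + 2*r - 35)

4*r - 4

Factor: 4*r^2 + 20*r - 56 = 4*(r + 7)*(r - 2);  r^2 - 6*r + 5 = (r - 1)*(r - 5);  r^2 + 2*r - 35 = (r - 5)*(r + 7)
Cancel the common factors (r - 2), (r - 5), (r + 7).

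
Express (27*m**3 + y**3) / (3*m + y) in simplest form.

9*m**2 - 3*m*y + y**2

(3*m)**3 + y**3 = (3*m + y)(9*m**2 - 3*m*y + y**2).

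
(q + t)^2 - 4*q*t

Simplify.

(q - t)^2

Expand the square and combine the 4*q*t term.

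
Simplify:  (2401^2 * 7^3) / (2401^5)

2401^2 = 7^8; 7^3 = 7^3; 2401^5 = 7^20
Combine exponents: 7^(-9)

7^(-9)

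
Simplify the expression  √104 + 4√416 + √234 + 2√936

√104 = 2*√26; 4√416 = 16*√26; √234 = 3*√26; 2√936 = 12*√26
Combine: (2 + 16 + 3 + 12)·√26 = 33*√26

33*√26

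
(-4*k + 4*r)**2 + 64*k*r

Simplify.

Expand the square and combine the 64*k*r term.

16*(k + r)**2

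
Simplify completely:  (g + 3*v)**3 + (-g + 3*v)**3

Only the even-power cross terms survive.

18*v*(g**2 + 3*v**2)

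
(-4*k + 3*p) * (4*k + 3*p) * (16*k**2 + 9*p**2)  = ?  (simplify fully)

-256*k**4 + 81*p**4

Pair the conjugate factors: ((3*p)+(4*k))((3*p)-(4*k)) = -16*k**2 + 9*p**2, then repeat with the next factor.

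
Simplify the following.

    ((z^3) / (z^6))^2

Inside the bracket: (z^-3)
Raise to the power 2: (z^-6)

z^(-6)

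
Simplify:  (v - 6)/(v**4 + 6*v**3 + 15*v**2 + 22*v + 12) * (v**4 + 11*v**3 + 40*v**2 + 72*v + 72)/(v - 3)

Factor: v**4 + 6*v**3 + 15*v**2 + 22*v + 12 = (v**2 + 2*v + 4)*(v + 3)*(v + 1);  v**4 + 11*v**3 + 40*v**2 + 72*v + 72 = (v + 3)*(v**2 + 2*v + 4)*(v + 6)
Cancel the common factors (v**2 + 2*v + 4), (v + 3).

(v**2 - 36)/(v**2 - 2*v - 3)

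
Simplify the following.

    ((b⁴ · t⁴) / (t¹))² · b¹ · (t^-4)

Inside the bracket: b⁴ · t³
Raise to the power 2: b⁸ · t⁶
Multiply by b¹ · (t^-4): add exponents.

b⁹*t²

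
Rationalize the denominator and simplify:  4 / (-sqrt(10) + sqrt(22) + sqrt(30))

(-42*sqrt(10) + 2*sqrt(30) + 18*sqrt(22) + 20*sqrt(66))/219

Group as (sqrt(22) + sqrt(30)) - sqrt(10); multiply by (sqrt(22) + sqrt(30)) + sqrt(10), then rationalise the remaining surd.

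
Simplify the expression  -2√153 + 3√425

9*√17

2√153 = 6*√17; 3√425 = 15*√17
Combine: (-6 + 15)·√17 = 9*√17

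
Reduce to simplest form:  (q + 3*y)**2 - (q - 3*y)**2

Write as f(q,(3*y)) - f(q,-(3*y)) and expand.

12*q*y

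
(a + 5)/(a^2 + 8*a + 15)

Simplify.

1/(a + 3)

Factor: a^2 + 8*a + 15 = (a + 5)*(a + 3)
Cancel the common factor (a + 5).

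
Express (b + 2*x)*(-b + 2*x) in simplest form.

Difference of squares with P = 2*x, Q = b.

-b^2 + 4*x^2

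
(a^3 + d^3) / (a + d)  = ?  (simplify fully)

Factor as (a+b)(a^2-ab+b^2) with a=a, b=d.

a^2 - a*d + d^2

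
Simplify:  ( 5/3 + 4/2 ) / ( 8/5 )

Numerator: 5/3 + 4/2 = 11/3
Denominator: 8/5 = 8/5
Divide: (11/3) · (5/8) = 55/24

55/24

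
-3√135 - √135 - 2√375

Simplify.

-22*√15

3√135 = 9*√15; √135 = 3*√15; 2√375 = 10*√15
Combine: (-9 - 3 - 10)·√15 = -22*√15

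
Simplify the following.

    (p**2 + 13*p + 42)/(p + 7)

p + 6

Factor: p**2 + 13*p + 42 = (p + 6)*(p + 7)
Cancel the common factor (p + 7).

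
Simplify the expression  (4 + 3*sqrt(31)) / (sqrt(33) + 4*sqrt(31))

Multiply numerator and denominator by -sqrt(33) + 4*sqrt(31).
Denominator becomes 463; numerator becomes -3*sqrt(1023) - 4*sqrt(33) + 16*sqrt(31) + 372.

(-3*sqrt(1023) - 4*sqrt(33) + 16*sqrt(31) + 372)/463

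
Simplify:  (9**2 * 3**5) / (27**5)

3**(-6)

9**2 = 3**4; 3**5 = 3**5; 27**5 = 3**15
Combine exponents: 3**(-6)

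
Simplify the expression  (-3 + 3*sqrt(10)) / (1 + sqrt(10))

(-2*sqrt(10) + 11)/3

Multiply numerator and denominator by -sqrt(10) + 1.
Denominator becomes -9; numerator becomes -33 + 6*sqrt(10).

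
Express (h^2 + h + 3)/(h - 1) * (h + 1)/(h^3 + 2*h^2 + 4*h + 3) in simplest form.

1/(h - 1)

Factor: h^3 + 2*h^2 + 4*h + 3 = (h + 1)*(h^2 + h + 3)
Cancel the common factors (h^2 + h + 3), (h + 1).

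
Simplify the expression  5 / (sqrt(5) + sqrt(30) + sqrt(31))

(-25*sqrt(186) + 10*sqrt(31) + 15*sqrt(30) + 140*sqrt(5))/292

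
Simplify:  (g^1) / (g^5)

g^(-4)

Quotient: (g^-4)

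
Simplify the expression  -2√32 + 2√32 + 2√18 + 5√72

2√32 = 8*√2; 2√32 = 8*√2; 2√18 = 6*√2; 5√72 = 30*√2
Combine: (-8 + 8 + 6 + 30)·√2 = 36*√2

36*√2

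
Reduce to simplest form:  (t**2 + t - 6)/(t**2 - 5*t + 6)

(t + 3)/(t - 3)

Factor: t**2 + t - 6 = (t + 3)*(t - 2);  t**2 - 5*t + 6 = (t - 2)*(t - 3)
Cancel the common factor (t - 2).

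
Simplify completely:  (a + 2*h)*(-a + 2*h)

Product of conjugates: (P+Q)(P-Q) = P^2 - Q^2.

-a^2 + 4*h^2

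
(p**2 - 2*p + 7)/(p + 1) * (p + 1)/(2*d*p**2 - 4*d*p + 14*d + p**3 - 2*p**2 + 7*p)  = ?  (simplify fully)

1/(2*d + p)

Factor: 2*d*p**2 - 4*d*p + 14*d + p**3 - 2*p**2 + 7*p = (p**2 - 2*p + 7)*(2*d + p)
Cancel the common factors (p**2 - 2*p + 7), (p + 1).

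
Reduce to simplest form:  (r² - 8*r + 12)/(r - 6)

Factor: r² - 8*r + 12 = (r - 6)·(r - 2)
Cancel the common factor (r - 6).

r - 2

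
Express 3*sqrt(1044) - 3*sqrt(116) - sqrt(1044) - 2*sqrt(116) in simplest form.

3*sqrt(1044) = 18*sqrt(29); 3*sqrt(116) = 6*sqrt(29); sqrt(1044) = 6*sqrt(29); 2*sqrt(116) = 4*sqrt(29)
Combine: (18 - 6 - 6 - 4)·sqrt(29) = 2*sqrt(29)

2*sqrt(29)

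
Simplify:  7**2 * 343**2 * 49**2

7**12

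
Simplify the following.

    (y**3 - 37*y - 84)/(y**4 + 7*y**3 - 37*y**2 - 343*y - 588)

1/(y + 7)

Factor: y**3 - 37*y - 84 = (y + 4)*(y + 3)*(y - 7);  y**4 + 7*y**3 - 37*y**2 - 343*y - 588 = (y - 7)*(y + 4)*(y + 7)*(y + 3)
Cancel the common factors (y + 4), (y - 7), (y + 3).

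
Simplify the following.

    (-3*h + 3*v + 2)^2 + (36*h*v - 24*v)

(3*h + 3*v - 2)^2

After expansion: 9*h^2 + 18*h*v - 12*h + 9*v^2 - 12*v + 4 — a perfect-square trinomial.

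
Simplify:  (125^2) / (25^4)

5^(-2)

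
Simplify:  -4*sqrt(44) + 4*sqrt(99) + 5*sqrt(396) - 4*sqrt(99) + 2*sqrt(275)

4*sqrt(44) = 8*sqrt(11); 4*sqrt(99) = 12*sqrt(11); 5*sqrt(396) = 30*sqrt(11); 4*sqrt(99) = 12*sqrt(11); 2*sqrt(275) = 10*sqrt(11)
Combine: (-8 + 12 + 30 - 12 + 10)·sqrt(11) = 32*sqrt(11)

32*sqrt(11)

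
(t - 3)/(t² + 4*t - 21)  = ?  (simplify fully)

1/(t + 7)

Factor: t² + 4*t - 21 = (t - 3)·(t + 7)
Cancel the common factor (t - 3).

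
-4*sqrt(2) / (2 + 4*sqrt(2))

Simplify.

(-8 + 2*sqrt(2))/7

Multiply numerator and denominator by -4*sqrt(2) + 2.
Denominator becomes -28; numerator becomes -8*sqrt(2) + 32.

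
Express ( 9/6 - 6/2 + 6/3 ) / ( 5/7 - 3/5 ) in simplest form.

35/8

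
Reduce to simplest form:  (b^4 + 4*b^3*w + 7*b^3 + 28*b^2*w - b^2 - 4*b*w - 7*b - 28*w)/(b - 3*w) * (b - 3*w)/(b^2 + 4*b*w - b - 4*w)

b^2 + 8*b + 7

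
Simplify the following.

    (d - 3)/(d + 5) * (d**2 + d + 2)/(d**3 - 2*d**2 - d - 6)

1/(d + 5)

Factor: d**3 - 2*d**2 - d - 6 = (d**2 + d + 2)*(d - 3)
Cancel the common factors (d**2 + d + 2), (d - 3).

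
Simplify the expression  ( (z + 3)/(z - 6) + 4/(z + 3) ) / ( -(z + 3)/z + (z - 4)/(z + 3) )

Numerator: (z + 3)/(z - 6) + 4/(z + 3) = (z^2 + 10*z - 15)/(z^2 - 3*z - 18)
Denominator: -(z + 3)/z + (z - 4)/(z + 3) = (-10*z - 9)/(z^2 + 3*z)
Divide: ((z^2 + 10*z - 15)/(z^2 - 3*z - 18)) · ((z^2 + 3*z)/(-10*z - 9)) = (-z^3 - 10*z^2 + 15*z)/(10*z^2 - 51*z - 54)

(-z^3 - 10*z^2 + 15*z)/(10*z^2 - 51*z - 54)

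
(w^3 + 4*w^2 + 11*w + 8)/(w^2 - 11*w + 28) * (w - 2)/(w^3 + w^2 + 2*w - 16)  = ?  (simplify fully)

(w + 1)/(w^2 - 11*w + 28)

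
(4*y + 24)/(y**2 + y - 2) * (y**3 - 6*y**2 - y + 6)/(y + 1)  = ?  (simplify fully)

(4*y**2 - 144)/(y + 2)

Factor: 4*y + 24 = 4*(y + 6);  y**2 + y - 2 = (y + 2)*(y - 1);  y**3 - 6*y**2 - y + 6 = (y - 1)*(y + 1)*(y - 6)
Cancel the common factors (y + 1), (y - 1).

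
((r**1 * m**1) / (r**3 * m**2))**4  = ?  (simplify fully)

Inside the bracket: (r**-2) * (m**-1)
Raise to the power 4: (r**-8) * (m**-4)

1/(m**4*r**8)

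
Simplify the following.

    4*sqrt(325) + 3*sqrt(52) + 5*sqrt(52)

4*sqrt(325) = 20*sqrt(13); 3*sqrt(52) = 6*sqrt(13); 5*sqrt(52) = 10*sqrt(13)
Combine: (20 + 6 + 10)·sqrt(13) = 36*sqrt(13)

36*sqrt(13)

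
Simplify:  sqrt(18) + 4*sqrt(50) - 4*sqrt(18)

11*sqrt(2)

sqrt(18) = 3*sqrt(2); 4*sqrt(50) = 20*sqrt(2); 4*sqrt(18) = 12*sqrt(2)
Combine: (3 + 20 - 12)·sqrt(2) = 11*sqrt(2)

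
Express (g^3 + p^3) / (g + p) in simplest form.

g^2 - g*p + p^2

p^3 + g^3 = (g + p)(g^2 - g*p + p^2).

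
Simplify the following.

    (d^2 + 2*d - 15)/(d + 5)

d - 3

Factor: d^2 + 2*d - 15 = (d + 5)*(d - 3)
Cancel the common factor (d + 5).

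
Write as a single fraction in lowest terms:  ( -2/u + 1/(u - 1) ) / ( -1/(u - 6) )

(u**2 - 8*u + 12)/(u**2 - u)

Numerator: -2/u + 1/(u - 1) = (-u + 2)/(u**2 - u)
Denominator: -1/(u - 6) = -1/(u - 6)
Divide: ((-u + 2)/(u**2 - u)) · (-u + 6) = (u**2 - 8*u + 12)/(u**2 - u)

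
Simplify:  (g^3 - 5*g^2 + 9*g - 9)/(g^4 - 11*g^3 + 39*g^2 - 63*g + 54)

1/(g - 6)

Factor: g^3 - 5*g^2 + 9*g - 9 = (g - 3)*(g^2 - 2*g + 3);  g^4 - 11*g^3 + 39*g^2 - 63*g + 54 = (g - 6)*(g - 3)*(g^2 - 2*g + 3)
Cancel the common factors (g^2 - 2*g + 3), (g - 3).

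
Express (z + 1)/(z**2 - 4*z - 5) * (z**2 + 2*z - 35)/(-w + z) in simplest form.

(z + 7)/(-w + z)

Factor: z**2 - 4*z - 5 = (z - 5)*(z + 1);  z**2 + 2*z - 35 = (z - 5)*(z + 7)
Cancel the common factors (z - 5), (z + 1).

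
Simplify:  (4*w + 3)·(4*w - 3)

16*w² - 9

(4*w)^2 - (3)^2 = 16*w² - 9.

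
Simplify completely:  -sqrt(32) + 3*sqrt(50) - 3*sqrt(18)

sqrt(32) = 4*sqrt(2); 3*sqrt(50) = 15*sqrt(2); 3*sqrt(18) = 9*sqrt(2)
Combine: (-4 + 15 - 9)·sqrt(2) = 2*sqrt(2)

2*sqrt(2)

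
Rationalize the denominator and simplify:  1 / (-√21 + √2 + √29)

(-5*√21 - 3*√29 + 24*√2 + √1218)/66

Group as (√2 + √29) - √21; multiply by (√2 + √29) + √21, then rationalise the remaining surd.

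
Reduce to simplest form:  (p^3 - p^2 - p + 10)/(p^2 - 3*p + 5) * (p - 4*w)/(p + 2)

Factor: p^3 - p^2 - p + 10 = (p^2 - 3*p + 5)*(p + 2)
Cancel the common factors (p^2 - 3*p + 5), (p + 2).

p - 4*w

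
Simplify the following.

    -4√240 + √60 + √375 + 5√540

21*√15

4√240 = 16*√15; √60 = 2*√15; √375 = 5*√15; 5√540 = 30*√15
Combine: (-16 + 2 + 5 + 30)·√15 = 21*√15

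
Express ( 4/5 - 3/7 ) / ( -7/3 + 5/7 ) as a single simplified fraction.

Numerator: 4/5 - 3/7 = 13/35
Denominator: -7/3 + 5/7 = -34/21
Divide: (13/35) · (-21/34) = -39/170

-39/170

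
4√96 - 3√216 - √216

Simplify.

4√96 = 16*√6; 3√216 = 18*√6; √216 = 6*√6
Combine: (16 - 18 - 6)·√6 = -8*√6

-8*√6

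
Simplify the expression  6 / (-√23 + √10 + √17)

(-6*√23 + 24*√17 + 45*√10 + 3*√3910)/166

Group as (√10 + √17) - √23; multiply by (√10 + √17) + √23, then rationalise the remaining surd.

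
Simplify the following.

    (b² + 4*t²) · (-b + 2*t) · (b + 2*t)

-b⁴ + 16*t⁴

((2*t)+b)((2*t)-b) = -b² + 4*t²; continue pairing.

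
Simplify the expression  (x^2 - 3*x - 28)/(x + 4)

x - 7

Factor: x^2 - 3*x - 28 = (x - 7)*(x + 4)
Cancel the common factor (x + 4).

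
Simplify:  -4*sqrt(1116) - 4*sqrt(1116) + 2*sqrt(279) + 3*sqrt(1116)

-24*sqrt(31)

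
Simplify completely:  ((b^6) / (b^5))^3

b^3

Inside the bracket: b^1
Raise to the power 3: b^3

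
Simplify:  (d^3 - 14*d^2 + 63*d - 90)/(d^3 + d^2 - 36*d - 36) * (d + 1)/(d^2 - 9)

(d - 5)/(d^2 + 9*d + 18)

Factor: d^3 - 14*d^2 + 63*d - 90 = (d - 6)*(d - 5)*(d - 3);  d^3 + d^2 - 36*d - 36 = (d - 6)*(d + 6)*(d + 1);  d^2 - 9 = (d + 3)*(d - 3)
Cancel the common factors (d - 3), (d - 6), (d + 1).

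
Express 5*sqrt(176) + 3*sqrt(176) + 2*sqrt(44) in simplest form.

36*sqrt(11)

5*sqrt(176) = 20*sqrt(11); 3*sqrt(176) = 12*sqrt(11); 2*sqrt(44) = 4*sqrt(11)
Combine: (20 + 12 + 4)·sqrt(11) = 36*sqrt(11)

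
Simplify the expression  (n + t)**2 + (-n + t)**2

2*n**2 + 2*t**2

Binomially expand both and collect terms in t, n.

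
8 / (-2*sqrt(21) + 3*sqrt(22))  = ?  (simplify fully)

Multiply numerator and denominator by 2*sqrt(21) + 3*sqrt(22).
Denominator becomes 114; numerator becomes 16*sqrt(21) + 24*sqrt(22).

(8*sqrt(21) + 12*sqrt(22))/57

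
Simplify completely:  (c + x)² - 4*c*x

After expansion: c² - 2*c*x + x² — a perfect-square trinomial.

(c - x)²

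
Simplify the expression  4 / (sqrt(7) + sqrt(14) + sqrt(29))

Group as (sqrt(7) + sqrt(14)) + sqrt(29); multiply by (sqrt(7) + sqrt(14)) - sqrt(29), then rationalise the remaining surd.

(-7*sqrt(58) - 4*sqrt(29) + 11*sqrt(14) + 18*sqrt(7))/41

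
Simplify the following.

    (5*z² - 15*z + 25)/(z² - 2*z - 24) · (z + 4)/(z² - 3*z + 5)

5/(z - 6)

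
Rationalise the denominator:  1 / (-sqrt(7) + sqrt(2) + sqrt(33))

Group as (sqrt(2) + sqrt(33)) - sqrt(7); multiply by (sqrt(2) + sqrt(33)) + sqrt(7), then rationalise the remaining surd.

(-19*sqrt(2) - sqrt(462) + 14*sqrt(7) + 12*sqrt(33))/260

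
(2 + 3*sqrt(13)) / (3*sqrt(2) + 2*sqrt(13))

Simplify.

(-9*sqrt(26) - 6*sqrt(2) + 4*sqrt(13) + 78)/34

Multiply numerator and denominator by -3*sqrt(2) + 2*sqrt(13).
Denominator becomes 34; numerator becomes -9*sqrt(26) - 6*sqrt(2) + 4*sqrt(13) + 78.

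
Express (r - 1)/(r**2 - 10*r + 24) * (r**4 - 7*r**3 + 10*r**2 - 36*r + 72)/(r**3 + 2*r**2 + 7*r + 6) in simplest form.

Factor: r**2 - 10*r + 24 = (r - 4)*(r - 6);  r**4 - 7*r**3 + 10*r**2 - 36*r + 72 = (r**2 + r + 6)*(r - 6)*(r - 2);  r**3 + 2*r**2 + 7*r + 6 = (r**2 + r + 6)*(r + 1)
Cancel the common factors (r**2 + r + 6), (r - 6).

(r**2 - 3*r + 2)/(r**2 - 3*r - 4)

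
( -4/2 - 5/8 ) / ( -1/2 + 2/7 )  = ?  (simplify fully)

49/4

Numerator: -4/2 - 5/8 = -21/8
Denominator: -1/2 + 2/7 = -3/14
Divide: (-21/8) · (-14/3) = 49/4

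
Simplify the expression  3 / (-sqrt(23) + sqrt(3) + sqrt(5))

(-15*sqrt(23) - 21*sqrt(5) - 25*sqrt(3) - 2*sqrt(345))/55

Group as (sqrt(3) + sqrt(5)) - sqrt(23); multiply by (sqrt(3) + sqrt(5)) + sqrt(23), then rationalise the remaining surd.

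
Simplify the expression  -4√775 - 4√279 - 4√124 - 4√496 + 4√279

-44*√31

4√775 = 20*√31; 4√279 = 12*√31; 4√124 = 8*√31; 4√496 = 16*√31; 4√279 = 12*√31
Combine: (-20 - 12 - 8 - 16 + 12)·√31 = -44*√31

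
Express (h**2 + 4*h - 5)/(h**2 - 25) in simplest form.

(h - 1)/(h - 5)

Factor: h**2 + 4*h - 5 = (h + 5)*(h - 1);  h**2 - 25 = (h + 5)*(h - 5)
Cancel the common factor (h + 5).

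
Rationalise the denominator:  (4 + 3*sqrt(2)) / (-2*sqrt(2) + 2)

Multiply numerator and denominator by 2 + 2*sqrt(2).
Denominator becomes -4; numerator becomes 14*sqrt(2) + 20.

(-10 - 7*sqrt(2))/2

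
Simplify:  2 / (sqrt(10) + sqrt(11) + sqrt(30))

Group as (sqrt(10) + sqrt(30)) + sqrt(11); multiply by (sqrt(10) + sqrt(30)) - sqrt(11), then rationalise the remaining surd.

(-40*sqrt(33) - 18*sqrt(30) + 58*sqrt(11) + 62*sqrt(10))/359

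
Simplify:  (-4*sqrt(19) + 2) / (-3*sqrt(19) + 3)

(sqrt(19) + 37)/27

Multiply numerator and denominator by 3 + 3*sqrt(19).
Denominator becomes -162; numerator becomes -222 - 6*sqrt(19).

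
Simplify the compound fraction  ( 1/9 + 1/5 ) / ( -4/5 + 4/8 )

Numerator: 1/9 + 1/5 = 14/45
Denominator: -4/5 + 4/8 = -3/10
Divide: (14/45) · (-10/3) = -28/27

-28/27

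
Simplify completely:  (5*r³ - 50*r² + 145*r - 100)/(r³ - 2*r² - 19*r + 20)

Factor: 5*r³ - 50*r² + 145*r - 100 = 5·(r - 4)·(r - 1)·(r - 5);  r³ - 2*r² - 19*r + 20 = (r - 1)·(r - 5)·(r + 4)
Cancel the common factors (r - 1), (r - 5).

(5*r - 20)/(r + 4)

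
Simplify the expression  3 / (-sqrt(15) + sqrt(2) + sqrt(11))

(sqrt(15) + 3*sqrt(11) + 12*sqrt(2) + sqrt(330))/14

Group as (sqrt(2) + sqrt(11)) - sqrt(15); multiply by (sqrt(2) + sqrt(11)) + sqrt(15), then rationalise the remaining surd.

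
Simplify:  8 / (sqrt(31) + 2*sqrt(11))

Multiply numerator and denominator by -sqrt(31) + 2*sqrt(11).
Denominator becomes 13; numerator becomes -8*sqrt(31) + 16*sqrt(11).

(-8*sqrt(31) + 16*sqrt(11))/13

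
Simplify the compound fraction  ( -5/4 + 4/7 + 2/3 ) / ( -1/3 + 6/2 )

Numerator: -5/4 + 4/7 + 2/3 = -1/84
Denominator: -1/3 + 6/2 = 8/3
Divide: (-1/84) · (3/8) = -1/224

-1/224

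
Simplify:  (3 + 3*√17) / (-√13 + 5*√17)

(3*√13 + 3*√221 + 15*√17 + 255)/412

Multiply numerator and denominator by √13 + 5*√17.
Denominator becomes 412; numerator becomes 3*√13 + 3*√221 + 15*√17 + 255.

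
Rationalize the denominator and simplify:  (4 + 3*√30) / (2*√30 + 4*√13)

Multiply numerator and denominator by -4*√13 + 2*√30.
Denominator becomes -88; numerator becomes -12*√390 - 16*√13 + 8*√30 + 180.

(-45 - 2*√30 + 4*√13 + 3*√390)/22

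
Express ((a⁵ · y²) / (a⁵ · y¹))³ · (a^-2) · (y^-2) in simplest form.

y/a²

Inside the bracket: y¹
Raise to the power 3: y³
Multiply by (a^-2) · (y^-2): add exponents.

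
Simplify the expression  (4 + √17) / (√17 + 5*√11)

Multiply numerator and denominator by -5*√11 + √17.
Denominator becomes -258; numerator becomes -5*√187 - 20*√11 + 4*√17 + 17.

(-17 - 4*√17 + 20*√11 + 5*√187)/258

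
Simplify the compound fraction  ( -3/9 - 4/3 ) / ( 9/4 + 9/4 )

-10/27

Numerator: -3/9 - 4/3 = -5/3
Denominator: 9/4 + 9/4 = 9/2
Divide: (-5/3) · (2/9) = -10/27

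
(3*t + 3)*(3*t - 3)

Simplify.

9*t^2 - 9

Difference of squares with P = 3*t, Q = 3.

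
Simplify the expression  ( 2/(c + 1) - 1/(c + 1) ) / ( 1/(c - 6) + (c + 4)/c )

Numerator: 2/(c + 1) - 1/(c + 1) = 1/(c + 1)
Denominator: 1/(c - 6) + (c + 4)/c = (c**2 - c - 24)/(c**2 - 6*c)
Divide: (1/(c + 1)) · ((c**2 - 6*c)/(c**2 - c - 24)) = (c**2 - 6*c)/(c**3 - 25*c - 24)

(c**2 - 6*c)/(c**3 - 25*c - 24)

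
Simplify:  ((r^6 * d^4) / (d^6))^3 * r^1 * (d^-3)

Inside the bracket: r^6 * (d^-2)
Raise to the power 3: r^18 * (d^-6)
Multiply by r^1 * (d^-3): add exponents.

r^19/d^9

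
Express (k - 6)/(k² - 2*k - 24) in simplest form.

Factor: k² - 2*k - 24 = (k + 4)·(k - 6)
Cancel the common factor (k - 6).

1/(k + 4)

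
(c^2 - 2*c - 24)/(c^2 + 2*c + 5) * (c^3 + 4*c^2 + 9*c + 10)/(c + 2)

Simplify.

c^2 - 2*c - 24

Factor: c^2 - 2*c - 24 = (c - 6)*(c + 4);  c^3 + 4*c^2 + 9*c + 10 = (c^2 + 2*c + 5)*(c + 2)
Cancel the common factors (c^2 + 2*c + 5), (c + 2).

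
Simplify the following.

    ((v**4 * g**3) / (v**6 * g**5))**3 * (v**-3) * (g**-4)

1/(g**10*v**9)

Inside the bracket: (v**-2) * (g**-2)
Raise to the power 3: (v**-6) * (g**-6)
Multiply by (v**-3) * (g**-4): add exponents.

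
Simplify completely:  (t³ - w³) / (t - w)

t² + t*w + w²

t^3 - w^3 = (t - w)(t² + t*w + w²).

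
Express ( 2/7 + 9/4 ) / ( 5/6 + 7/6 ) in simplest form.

Numerator: 2/7 + 9/4 = 71/28
Denominator: 5/6 + 7/6 = 2
Divide: (71/28) · (1/2) = 71/56

71/56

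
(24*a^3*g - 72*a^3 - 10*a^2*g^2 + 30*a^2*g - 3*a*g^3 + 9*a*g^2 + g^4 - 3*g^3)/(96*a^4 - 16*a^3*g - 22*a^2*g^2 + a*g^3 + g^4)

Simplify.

(g - 3)/(4*a + g)

Factor: 24*a^3*g - 72*a^3 - 10*a^2*g^2 + 30*a^2*g - 3*a*g^3 + 9*a*g^2 + g^4 - 3*g^3 = (-2*a + g)*(3*a + g)*(g - 3)*(-4*a + g);  96*a^4 - 16*a^3*g - 22*a^2*g^2 + a*g^3 + g^4 = (4*a + g)*(-4*a + g)*(3*a + g)*(-2*a + g)
Cancel the common factors (-4*a + g), (-2*a + g), (3*a + g).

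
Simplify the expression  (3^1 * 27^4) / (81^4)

3^(-3)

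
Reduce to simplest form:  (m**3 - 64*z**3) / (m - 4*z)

m**2 + 4*m*z + 16*z**2

m**3 - (4*z)**3 = (m - 4*z)(m**2 + 4*m*z + 16*z**2).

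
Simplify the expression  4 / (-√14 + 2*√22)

(2*√14 + 4*√22)/37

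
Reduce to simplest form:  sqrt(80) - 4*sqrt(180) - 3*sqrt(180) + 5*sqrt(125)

sqrt(80) = 4*sqrt(5); 4*sqrt(180) = 24*sqrt(5); 3*sqrt(180) = 18*sqrt(5); 5*sqrt(125) = 25*sqrt(5)
Combine: (4 - 24 - 18 + 25)·sqrt(5) = -13*sqrt(5)

-13*sqrt(5)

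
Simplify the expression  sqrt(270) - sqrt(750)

sqrt(270) = 3*sqrt(30); sqrt(750) = 5*sqrt(30)
Combine: (3 - 5)·sqrt(30) = -2*sqrt(30)

-2*sqrt(30)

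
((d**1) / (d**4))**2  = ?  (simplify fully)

d**(-6)

Inside the bracket: (d**-3)
Raise to the power 2: (d**-6)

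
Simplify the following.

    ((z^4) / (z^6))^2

z^(-4)

Inside the bracket: (z^-2)
Raise to the power 2: (z^-4)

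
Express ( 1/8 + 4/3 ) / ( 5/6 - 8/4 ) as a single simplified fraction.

Numerator: 1/8 + 4/3 = 35/24
Denominator: 5/6 - 8/4 = -7/6
Divide: (35/24) · (-6/7) = -5/4

-5/4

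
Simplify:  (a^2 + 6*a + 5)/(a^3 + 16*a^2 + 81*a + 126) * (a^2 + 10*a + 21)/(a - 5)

(a^2 + 6*a + 5)/(a^2 + a - 30)

Factor: a^2 + 6*a + 5 = (a + 1)*(a + 5);  a^3 + 16*a^2 + 81*a + 126 = (a + 3)*(a + 6)*(a + 7);  a^2 + 10*a + 21 = (a + 3)*(a + 7)
Cancel the common factors (a + 7), (a + 3).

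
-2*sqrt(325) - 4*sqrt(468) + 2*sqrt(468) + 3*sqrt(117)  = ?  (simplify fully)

2*sqrt(325) = 10*sqrt(13); 4*sqrt(468) = 24*sqrt(13); 2*sqrt(468) = 12*sqrt(13); 3*sqrt(117) = 9*sqrt(13)
Combine: (-10 - 24 + 12 + 9)·sqrt(13) = -13*sqrt(13)

-13*sqrt(13)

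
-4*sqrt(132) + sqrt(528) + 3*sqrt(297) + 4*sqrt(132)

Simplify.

4*sqrt(132) = 8*sqrt(33); sqrt(528) = 4*sqrt(33); 3*sqrt(297) = 9*sqrt(33); 4*sqrt(132) = 8*sqrt(33)
Combine: (-8 + 4 + 9 + 8)·sqrt(33) = 13*sqrt(33)

13*sqrt(33)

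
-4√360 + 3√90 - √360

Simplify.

-21*√10

4√360 = 24*√10; 3√90 = 9*√10; √360 = 6*√10
Combine: (-24 + 9 - 6)·√10 = -21*√10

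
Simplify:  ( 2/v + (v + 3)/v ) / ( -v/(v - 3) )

Numerator: 2/v + (v + 3)/v = (v + 5)/v
Denominator: -v/(v - 3) = -v/(v - 3)
Divide: ((v + 5)/v) · (-(v - 3)/v) = (-v^2 - 2*v + 15)/v^2

(-v^2 - 2*v + 15)/v^2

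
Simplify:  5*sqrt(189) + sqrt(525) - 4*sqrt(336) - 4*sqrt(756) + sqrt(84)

5*sqrt(189) = 15*sqrt(21); sqrt(525) = 5*sqrt(21); 4*sqrt(336) = 16*sqrt(21); 4*sqrt(756) = 24*sqrt(21); sqrt(84) = 2*sqrt(21)
Combine: (15 + 5 - 16 - 24 + 2)·sqrt(21) = -18*sqrt(21)

-18*sqrt(21)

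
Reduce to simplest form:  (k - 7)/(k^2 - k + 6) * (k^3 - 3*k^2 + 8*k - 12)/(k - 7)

k - 2

Factor: k^3 - 3*k^2 + 8*k - 12 = (k - 2)*(k^2 - k + 6)
Cancel the common factors (k^2 - k + 6), (k - 7).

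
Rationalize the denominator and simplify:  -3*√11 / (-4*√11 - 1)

(-3*√11 + 132)/175

Multiply numerator and denominator by -1 + 4*√11.
Denominator becomes -175; numerator becomes -132 + 3*√11.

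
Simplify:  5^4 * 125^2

5^4 = 5^4; 125^2 = 5^6
Combine exponents: 5^10

5^10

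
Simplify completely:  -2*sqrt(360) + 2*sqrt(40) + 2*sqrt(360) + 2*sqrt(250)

14*sqrt(10)

2*sqrt(360) = 12*sqrt(10); 2*sqrt(40) = 4*sqrt(10); 2*sqrt(360) = 12*sqrt(10); 2*sqrt(250) = 10*sqrt(10)
Combine: (-12 + 4 + 12 + 10)·sqrt(10) = 14*sqrt(10)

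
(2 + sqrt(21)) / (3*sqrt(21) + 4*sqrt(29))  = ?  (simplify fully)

Multiply numerator and denominator by -4*sqrt(29) + 3*sqrt(21).
Denominator becomes -275; numerator becomes -4*sqrt(609) - 8*sqrt(29) + 6*sqrt(21) + 63.

(-63 - 6*sqrt(21) + 8*sqrt(29) + 4*sqrt(609))/275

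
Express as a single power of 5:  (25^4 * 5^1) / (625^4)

5^(-7)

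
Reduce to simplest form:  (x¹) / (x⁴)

Quotient: (x^-3)

x^(-3)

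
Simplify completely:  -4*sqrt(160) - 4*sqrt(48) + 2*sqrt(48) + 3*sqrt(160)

4*sqrt(160) = 16*sqrt(10); 4*sqrt(48) = 16*sqrt(3); 2*sqrt(48) = 8*sqrt(3); 3*sqrt(160) = 12*sqrt(10)

-8*sqrt(3) - 4*sqrt(10)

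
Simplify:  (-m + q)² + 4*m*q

(m + q)²

Expand the square and combine the 4*m*q term.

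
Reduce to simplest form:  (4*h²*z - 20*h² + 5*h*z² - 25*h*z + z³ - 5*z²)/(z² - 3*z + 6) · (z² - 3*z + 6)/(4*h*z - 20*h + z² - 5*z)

h + z

Factor: 4*h²*z - 20*h² + 5*h*z² - 25*h*z + z³ - 5*z² = (h + z)·(z - 5)·(4*h + z);  4*h*z - 20*h + z² - 5*z = (z - 5)·(4*h + z)
Cancel the common factors (z² - 3*z + 6), (z - 5), (4*h + z).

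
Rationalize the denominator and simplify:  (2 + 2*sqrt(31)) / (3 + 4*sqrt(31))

(2*sqrt(31) + 242)/487

Multiply numerator and denominator by -4*sqrt(31) + 3.
Denominator becomes -487; numerator becomes -242 - 2*sqrt(31).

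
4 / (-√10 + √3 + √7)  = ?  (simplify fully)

Group as (√3 + √7) - √10; multiply by (√3 + √7) + √10, then rationalise the remaining surd.

(6*√7 + 14*√3 + 2*√210)/21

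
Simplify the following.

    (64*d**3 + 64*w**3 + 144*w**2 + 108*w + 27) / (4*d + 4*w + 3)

Apply the sum-of-cubes factorisation and cancel (4*d + 4*w + 3).

16*d**2 - 16*d*w - 12*d + 16*w**2 + 24*w + 9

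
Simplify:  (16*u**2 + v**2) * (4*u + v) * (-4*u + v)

Pair the conjugate factors: (v+(4*u))(v-(4*u)) = -16*u**2 + v**2, then repeat with the next factor.

-256*u**4 + v**4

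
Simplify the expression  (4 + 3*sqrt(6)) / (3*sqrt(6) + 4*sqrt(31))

(-27 - 6*sqrt(6) + 8*sqrt(31) + 6*sqrt(186))/221

Multiply numerator and denominator by -4*sqrt(31) + 3*sqrt(6).
Denominator becomes -442; numerator becomes -12*sqrt(186) - 16*sqrt(31) + 12*sqrt(6) + 54.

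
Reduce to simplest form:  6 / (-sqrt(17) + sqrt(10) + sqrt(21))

Group as (sqrt(10) + sqrt(21)) - sqrt(17); multiply by (sqrt(10) + sqrt(21)) + sqrt(17), then rationalise the remaining surd.

(-21*sqrt(17) + 9*sqrt(21) + 42*sqrt(10) + 3*sqrt(3570))/161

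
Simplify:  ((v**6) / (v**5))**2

Inside the bracket: v**1
Raise to the power 2: v**2

v**2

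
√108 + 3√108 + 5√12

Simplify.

√108 = 6*√3; 3√108 = 18*√3; 5√12 = 10*√3
Combine: (6 + 18 + 10)·√3 = 34*√3

34*√3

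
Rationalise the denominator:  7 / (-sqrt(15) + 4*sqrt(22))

(7*sqrt(15) + 28*sqrt(22))/337

Multiply numerator and denominator by sqrt(15) + 4*sqrt(22).
Denominator becomes 337; numerator becomes 7*sqrt(15) + 28*sqrt(22).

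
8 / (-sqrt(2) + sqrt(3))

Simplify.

8*sqrt(2) + 8*sqrt(3)

Multiply numerator and denominator by sqrt(2) + sqrt(3).
Denominator becomes 1; numerator becomes 8*sqrt(2) + 8*sqrt(3).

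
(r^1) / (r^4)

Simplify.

r^(-3)

Quotient: (r^-3)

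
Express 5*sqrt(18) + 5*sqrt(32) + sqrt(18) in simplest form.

5*sqrt(18) = 15*sqrt(2); 5*sqrt(32) = 20*sqrt(2); sqrt(18) = 3*sqrt(2)
Combine: (15 + 20 + 3)·sqrt(2) = 38*sqrt(2)

38*sqrt(2)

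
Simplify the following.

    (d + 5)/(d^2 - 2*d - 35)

1/(d - 7)

Factor: d^2 - 2*d - 35 = (d - 7)*(d + 5)
Cancel the common factor (d + 5).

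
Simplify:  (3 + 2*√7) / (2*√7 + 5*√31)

(-28 - 6*√7 + 15*√31 + 10*√217)/747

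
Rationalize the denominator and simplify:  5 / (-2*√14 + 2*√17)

(5*√14 + 5*√17)/6

Multiply numerator and denominator by 2*√14 + 2*√17.
Denominator becomes 12; numerator becomes 10*√14 + 10*√17.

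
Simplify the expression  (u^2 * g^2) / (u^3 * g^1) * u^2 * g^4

g^5*u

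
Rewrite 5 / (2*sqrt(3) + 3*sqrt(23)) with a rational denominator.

Multiply numerator and denominator by -3*sqrt(23) + 2*sqrt(3).
Denominator becomes -195; numerator becomes -15*sqrt(23) + 10*sqrt(3).

(-2*sqrt(3) + 3*sqrt(23))/39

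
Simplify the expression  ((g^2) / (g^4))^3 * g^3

Inside the bracket: (g^-2)
Raise to the power 3: (g^-6)
Multiply by g^3: add exponents.

g^(-3)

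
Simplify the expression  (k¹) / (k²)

1/k

Quotient: (k^-1)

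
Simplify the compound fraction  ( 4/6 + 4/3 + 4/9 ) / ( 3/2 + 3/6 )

Numerator: 4/6 + 4/3 + 4/9 = 22/9
Denominator: 3/2 + 3/6 = 2
Divide: (22/9) · (1/2) = 11/9

11/9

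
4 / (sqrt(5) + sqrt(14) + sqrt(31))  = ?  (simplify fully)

(-sqrt(2170) - 6*sqrt(31) + 11*sqrt(14) + 20*sqrt(5))/17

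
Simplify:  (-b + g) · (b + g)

-b² + g²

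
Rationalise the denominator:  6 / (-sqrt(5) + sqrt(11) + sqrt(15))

(-42*sqrt(5) + 2*sqrt(15) + 18*sqrt(11) + 20*sqrt(33))/73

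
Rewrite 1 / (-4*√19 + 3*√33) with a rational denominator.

(-4*√19 - 3*√33)/7

Multiply numerator and denominator by 3*√33 + 4*√19.
Denominator becomes -7; numerator becomes 3*√33 + 4*√19.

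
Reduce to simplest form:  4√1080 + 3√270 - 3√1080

4√1080 = 24*√30; 3√270 = 9*√30; 3√1080 = 18*√30
Combine: (24 + 9 - 18)·√30 = 15*√30

15*√30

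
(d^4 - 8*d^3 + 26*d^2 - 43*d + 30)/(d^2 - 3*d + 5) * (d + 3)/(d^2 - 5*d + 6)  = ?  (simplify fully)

Factor: d^4 - 8*d^3 + 26*d^2 - 43*d + 30 = (d^2 - 3*d + 5)*(d - 2)*(d - 3);  d^2 - 5*d + 6 = (d - 2)*(d - 3)
Cancel the common factors (d^2 - 3*d + 5), (d - 2), (d - 3).

d + 3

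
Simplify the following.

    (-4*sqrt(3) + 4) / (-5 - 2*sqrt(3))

(-44 + 28*sqrt(3))/13

Multiply numerator and denominator by -5 + 2*sqrt(3).
Denominator becomes 13; numerator becomes -44 + 28*sqrt(3).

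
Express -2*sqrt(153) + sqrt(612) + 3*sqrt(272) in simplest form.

12*sqrt(17)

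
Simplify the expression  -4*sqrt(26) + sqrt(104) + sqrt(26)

4*sqrt(26) = 4*sqrt(26); sqrt(104) = 2*sqrt(26); sqrt(26) = sqrt(26)
Combine: (-4 + 2 + 1)·sqrt(26) = -sqrt(26)

-sqrt(26)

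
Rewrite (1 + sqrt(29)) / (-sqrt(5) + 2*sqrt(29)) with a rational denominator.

Multiply numerator and denominator by sqrt(5) + 2*sqrt(29).
Denominator becomes 111; numerator becomes sqrt(5) + 2*sqrt(29) + sqrt(145) + 58.

(sqrt(5) + 2*sqrt(29) + sqrt(145) + 58)/111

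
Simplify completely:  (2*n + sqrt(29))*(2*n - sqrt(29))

4*n**2 - 29

Product of conjugates: (P+Q)(P-Q) = P**2 - Q**2.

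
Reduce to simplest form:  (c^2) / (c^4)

c^(-2)

Quotient: (c^-2)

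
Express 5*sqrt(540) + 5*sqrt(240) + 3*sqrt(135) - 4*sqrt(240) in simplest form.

5*sqrt(540) = 30*sqrt(15); 5*sqrt(240) = 20*sqrt(15); 3*sqrt(135) = 9*sqrt(15); 4*sqrt(240) = 16*sqrt(15)
Combine: (30 + 20 + 9 - 16)·sqrt(15) = 43*sqrt(15)

43*sqrt(15)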